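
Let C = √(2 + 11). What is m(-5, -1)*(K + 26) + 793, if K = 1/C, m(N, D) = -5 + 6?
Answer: 819 + √13/13 ≈ 819.28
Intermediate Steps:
m(N, D) = 1
C = √13 ≈ 3.6056
K = √13/13 (K = 1/(√13) = √13/13 ≈ 0.27735)
m(-5, -1)*(K + 26) + 793 = 1*(√13/13 + 26) + 793 = 1*(26 + √13/13) + 793 = (26 + √13/13) + 793 = 819 + √13/13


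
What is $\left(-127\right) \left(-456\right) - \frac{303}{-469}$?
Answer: $\frac{27161031}{469} \approx 57913.0$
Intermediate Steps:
$\left(-127\right) \left(-456\right) - \frac{303}{-469} = 57912 - - \frac{303}{469} = 57912 + \frac{303}{469} = \frac{27161031}{469}$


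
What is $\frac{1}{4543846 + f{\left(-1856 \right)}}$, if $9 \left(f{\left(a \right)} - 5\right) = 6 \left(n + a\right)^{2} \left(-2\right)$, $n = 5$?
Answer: $- \frac{1}{24417} \approx -4.0955 \cdot 10^{-5}$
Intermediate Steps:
$f{\left(a \right)} = 5 - \frac{4 \left(5 + a\right)^{2}}{3}$ ($f{\left(a \right)} = 5 + \frac{6 \left(5 + a\right)^{2} \left(-2\right)}{9} = 5 + \frac{\left(-12\right) \left(5 + a\right)^{2}}{9} = 5 - \frac{4 \left(5 + a\right)^{2}}{3}$)
$\frac{1}{4543846 + f{\left(-1856 \right)}} = \frac{1}{4543846 + \left(5 - \frac{4 \left(5 - 1856\right)^{2}}{3}\right)} = \frac{1}{4543846 + \left(5 - \frac{4 \left(-1851\right)^{2}}{3}\right)} = \frac{1}{4543846 + \left(5 - 4568268\right)} = \frac{1}{4543846 - 4568263} = \frac{1}{-24417} = - \frac{1}{24417}$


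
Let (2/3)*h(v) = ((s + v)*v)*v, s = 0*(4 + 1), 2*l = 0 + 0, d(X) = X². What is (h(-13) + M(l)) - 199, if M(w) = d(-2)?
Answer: -6981/2 ≈ -3490.5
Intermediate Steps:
l = 0 (l = (0 + 0)/2 = (½)*0 = 0)
M(w) = 4 (M(w) = (-2)² = 4)
s = 0 (s = 0*5 = 0)
h(v) = 3*v³/2 (h(v) = 3*(((0 + v)*v)*v)/2 = 3*((v*v)*v)/2 = 3*(v²*v)/2 = 3*v³/2)
(h(-13) + M(l)) - 199 = ((3/2)*(-13)³ + 4) - 199 = ((3/2)*(-2197) + 4) - 199 = (-6591/2 + 4) - 199 = -6583/2 - 199 = -6981/2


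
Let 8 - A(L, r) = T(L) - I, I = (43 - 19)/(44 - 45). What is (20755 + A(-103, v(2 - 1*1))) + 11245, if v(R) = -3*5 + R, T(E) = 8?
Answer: 31976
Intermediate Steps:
I = -24 (I = 24/(-1) = 24*(-1) = -24)
v(R) = -15 + R
A(L, r) = -24 (A(L, r) = 8 - (8 - 1*(-24)) = 8 - (8 + 24) = 8 - 1*32 = 8 - 32 = -24)
(20755 + A(-103, v(2 - 1*1))) + 11245 = (20755 - 24) + 11245 = 20731 + 11245 = 31976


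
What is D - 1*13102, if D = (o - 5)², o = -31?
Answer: -11806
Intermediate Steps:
D = 1296 (D = (-31 - 5)² = (-36)² = 1296)
D - 1*13102 = 1296 - 1*13102 = 1296 - 13102 = -11806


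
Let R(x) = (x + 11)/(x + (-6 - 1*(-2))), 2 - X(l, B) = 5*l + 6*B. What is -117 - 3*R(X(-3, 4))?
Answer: -1275/11 ≈ -115.91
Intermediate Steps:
X(l, B) = 2 - 6*B - 5*l (X(l, B) = 2 - (5*l + 6*B) = 2 + (-6*B - 5*l) = 2 - 6*B - 5*l)
R(x) = (11 + x)/(-4 + x) (R(x) = (11 + x)/(x + (-6 + 2)) = (11 + x)/(x - 4) = (11 + x)/(-4 + x))
-117 - 3*R(X(-3, 4)) = -117 - 3*(11 + (2 - 6*4 - 5*(-3)))/(-4 + (2 - 6*4 - 5*(-3))) = -117 - 3*(11 + (2 - 24 + 15))/(-4 + (2 - 24 + 15)) = -117 - 3*(11 - 7)/(-4 - 7) = -117 - 3*4/(-11) = -117 - (-3)*4/11 = -117 - 3*(-4/11) = -117 + 12/11 = -1275/11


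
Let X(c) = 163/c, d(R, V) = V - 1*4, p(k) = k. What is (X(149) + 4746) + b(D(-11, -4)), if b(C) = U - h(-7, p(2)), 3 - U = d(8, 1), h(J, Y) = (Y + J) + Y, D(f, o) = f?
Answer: 708658/149 ≈ 4756.1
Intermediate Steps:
d(R, V) = -4 + V (d(R, V) = V - 4 = -4 + V)
h(J, Y) = J + 2*Y (h(J, Y) = (J + Y) + Y = J + 2*Y)
U = 6 (U = 3 - (-4 + 1) = 3 - 1*(-3) = 3 + 3 = 6)
b(C) = 9 (b(C) = 6 - (-7 + 2*2) = 6 - (-7 + 4) = 6 - 1*(-3) = 6 + 3 = 9)
(X(149) + 4746) + b(D(-11, -4)) = (163/149 + 4746) + 9 = 707317/149 + 9 = 708658/149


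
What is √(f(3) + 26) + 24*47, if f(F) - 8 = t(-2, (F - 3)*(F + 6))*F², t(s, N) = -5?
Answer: 1128 + I*√11 ≈ 1128.0 + 3.3166*I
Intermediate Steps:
f(F) = 8 - 5*F²
√(f(3) + 26) + 24*47 = √((8 - 5*3²) + 26) + 24*47 = √((8 - 5*9) + 26) + 1128 = √((8 - 45) + 26) + 1128 = √(-37 + 26) + 1128 = √(-11) + 1128 = I*√11 + 1128 = 1128 + I*√11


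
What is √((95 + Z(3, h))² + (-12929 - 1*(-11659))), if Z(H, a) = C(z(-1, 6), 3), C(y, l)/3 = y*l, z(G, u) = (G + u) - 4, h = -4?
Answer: √9546 ≈ 97.704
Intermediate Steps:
z(G, u) = -4 + G + u
C(y, l) = 3*l*y (C(y, l) = 3*(y*l) = 3*(l*y) = 3*l*y)
Z(H, a) = 9 (Z(H, a) = 3*3*(-4 - 1 + 6) = 3*3*1 = 9)
√((95 + Z(3, h))² + (-12929 - 1*(-11659))) = √((95 + 9)² + (-12929 - 1*(-11659))) = √(104² + (-12929 + 11659)) = √(10816 - 1270) = √9546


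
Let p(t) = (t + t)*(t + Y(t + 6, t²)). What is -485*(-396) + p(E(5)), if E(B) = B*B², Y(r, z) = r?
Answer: 256060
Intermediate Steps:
E(B) = B³
p(t) = 2*t*(6 + 2*t) (p(t) = (t + t)*(t + (t + 6)) = (2*t)*(t + (6 + t)) = (2*t)*(6 + 2*t) = 2*t*(6 + 2*t))
-485*(-396) + p(E(5)) = -485*(-396) + 4*5³*(3 + 5³) = 192060 + 4*125*(3 + 125) = 192060 + 4*125*128 = 192060 + 64000 = 256060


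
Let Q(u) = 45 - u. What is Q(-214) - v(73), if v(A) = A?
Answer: 186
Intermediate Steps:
Q(-214) - v(73) = (45 - 1*(-214)) - 1*73 = (45 + 214) - 73 = 259 - 73 = 186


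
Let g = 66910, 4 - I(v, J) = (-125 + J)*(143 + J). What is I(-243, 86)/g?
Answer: 1787/13382 ≈ 0.13354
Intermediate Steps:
I(v, J) = 4 - (-125 + J)*(143 + J)
I(-243, 86)/g = (17879 - 1*86**2 - 18*86)/66910 = (17879 - 1*7396 - 1548)*(1/66910) = (17879 - 7396 - 1548)*(1/66910) = 8935*(1/66910) = 1787/13382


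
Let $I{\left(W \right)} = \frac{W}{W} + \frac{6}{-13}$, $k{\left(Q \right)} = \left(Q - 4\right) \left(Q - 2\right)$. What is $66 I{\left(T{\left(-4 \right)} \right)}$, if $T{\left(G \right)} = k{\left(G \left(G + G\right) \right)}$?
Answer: $\frac{462}{13} \approx 35.538$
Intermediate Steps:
$k{\left(Q \right)} = \left(-4 + Q\right) \left(-2 + Q\right)$
$T{\left(G \right)} = 8 - 12 G^{2} + 4 G^{4}$ ($T{\left(G \right)} = 8 + \left(G \left(G + G\right)\right)^{2} - 6 G \left(G + G\right) = 8 + \left(G 2 G\right)^{2} - 6 G 2 G = 8 + \left(2 G^{2}\right)^{2} - 6 \cdot 2 G^{2} = 8 + 4 G^{4} - 12 G^{2} = 8 - 12 G^{2} + 4 G^{4}$)
$I{\left(W \right)} = \frac{7}{13}$ ($I{\left(W \right)} = 1 + 6 \left(- \frac{1}{13}\right) = 1 - \frac{6}{13} = \frac{7}{13}$)
$66 I{\left(T{\left(-4 \right)} \right)} = 66 \cdot \frac{7}{13} = \frac{462}{13}$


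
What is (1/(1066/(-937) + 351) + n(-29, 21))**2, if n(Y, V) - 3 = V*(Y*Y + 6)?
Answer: 34011483654956821729/107466608041 ≈ 3.1648e+8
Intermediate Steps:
n(Y, V) = 3 + V*(6 + Y**2) (n(Y, V) = 3 + V*(Y*Y + 6) = 3 + V*(Y**2 + 6) = 3 + V*(6 + Y**2))
(1/(1066/(-937) + 351) + n(-29, 21))**2 = (1/(1066/(-937) + 351) + (3 + 6*21 + 21*(-29)**2))**2 = (1/(1066*(-1/937) + 351) + (3 + 126 + 21*841))**2 = (1/(-1066/937 + 351) + (3 + 126 + 17661))**2 = (1/(327821/937) + 17790)**2 = (937/327821 + 17790)**2 = (5831936527/327821)**2 = 34011483654956821729/107466608041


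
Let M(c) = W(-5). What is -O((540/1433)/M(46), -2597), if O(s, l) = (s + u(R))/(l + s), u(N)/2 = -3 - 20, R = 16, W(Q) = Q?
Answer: -66026/3721609 ≈ -0.017741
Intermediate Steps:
u(N) = -46 (u(N) = 2*(-3 - 20) = 2*(-23) = -46)
M(c) = -5
O(s, l) = (-46 + s)/(l + s) (O(s, l) = (s - 46)/(l + s) = (-46 + s)/(l + s))
-O((540/1433)/M(46), -2597) = -(-46 + (540/1433)/(-5))/(-2597 + (540/1433)/(-5)) = -(-46 + (540*(1/1433))*(-⅕))/(-2597 + (540*(1/1433))*(-⅕)) = -(-46 + (540/1433)*(-⅕))/(-2597 + (540/1433)*(-⅕)) = -(-46 - 108/1433)/(-2597 - 108/1433) = -(-66026)/((-3721609/1433)*1433) = -(-1433)*(-66026)/(3721609*1433) = -1*66026/3721609 = -66026/3721609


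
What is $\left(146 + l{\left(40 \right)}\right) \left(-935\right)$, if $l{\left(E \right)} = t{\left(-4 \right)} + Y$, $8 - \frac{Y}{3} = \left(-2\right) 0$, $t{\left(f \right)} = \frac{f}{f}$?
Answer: $-159885$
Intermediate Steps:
$t{\left(f \right)} = 1$
$Y = 24$ ($Y = 24 - 3 \left(\left(-2\right) 0\right) = 24 - 0 = 24 + 0 = 24$)
$l{\left(E \right)} = 25$ ($l{\left(E \right)} = 1 + 24 = 25$)
$\left(146 + l{\left(40 \right)}\right) \left(-935\right) = \left(146 + 25\right) \left(-935\right) = 171 \left(-935\right) = -159885$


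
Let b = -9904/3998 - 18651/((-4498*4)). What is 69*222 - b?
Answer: 550979123579/35966008 ≈ 15319.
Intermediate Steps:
b = -51813035/35966008 (b = -9904*1/3998 - 18651/(-17992) = -4952/1999 - 18651*(-1/17992) = -4952/1999 + 18651/17992 = -51813035/35966008 ≈ -1.4406)
69*222 - b = 69*222 - 1*(-51813035/35966008) = 15318 + 51813035/35966008 = 550979123579/35966008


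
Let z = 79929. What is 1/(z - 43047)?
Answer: 1/36882 ≈ 2.7114e-5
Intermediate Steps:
1/(z - 43047) = 1/(79929 - 43047) = 1/36882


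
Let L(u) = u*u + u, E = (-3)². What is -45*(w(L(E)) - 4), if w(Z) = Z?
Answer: -3870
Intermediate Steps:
E = 9
L(u) = u + u² (L(u) = u² + u = u + u²)
-45*(w(L(E)) - 4) = -45*(9*(1 + 9) - 4) = -45*(9*10 - 4) = -45*(90 - 4) = -45*86 = -9*430 = -3870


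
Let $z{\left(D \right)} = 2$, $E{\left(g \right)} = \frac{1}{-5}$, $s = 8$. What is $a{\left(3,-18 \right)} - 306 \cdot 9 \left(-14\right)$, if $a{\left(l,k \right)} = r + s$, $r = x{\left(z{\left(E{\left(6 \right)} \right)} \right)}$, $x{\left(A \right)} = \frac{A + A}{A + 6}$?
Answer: $\frac{77129}{2} \approx 38565.0$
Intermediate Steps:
$E{\left(g \right)} = - \frac{1}{5}$
$x{\left(A \right)} = \frac{2 A}{6 + A}$
$r = \frac{1}{2}$ ($r = 2 \cdot 2 \frac{1}{6 + 2} = 2 \cdot 2 \cdot \frac{1}{8} = \frac{1}{2} \approx 0.5$)
$a{\left(l,k \right)} = \frac{17}{2}$ ($a{\left(l,k \right)} = \frac{1}{2} + 8 = \frac{17}{2}$)
$a{\left(3,-18 \right)} - 306 \cdot 9 \left(-14\right) = \frac{17}{2} - 306 \cdot 9 \left(-14\right) = \frac{17}{2} - -38556 = \frac{17}{2} + 38556 = \frac{77129}{2}$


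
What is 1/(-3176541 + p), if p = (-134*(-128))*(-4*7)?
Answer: -1/3656797 ≈ -2.7346e-7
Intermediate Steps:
p = -480256 (p = 17152*(-28) = -480256)
1/(-3176541 + p) = 1/(-3176541 - 480256) = 1/(-3656797) = -1/3656797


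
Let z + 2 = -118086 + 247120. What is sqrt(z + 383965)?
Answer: sqrt(512997) ≈ 716.24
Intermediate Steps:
z = 129032 (z = -2 + (-118086 + 247120) = -2 + 129034 = 129032)
sqrt(z + 383965) = sqrt(129032 + 383965) = sqrt(512997)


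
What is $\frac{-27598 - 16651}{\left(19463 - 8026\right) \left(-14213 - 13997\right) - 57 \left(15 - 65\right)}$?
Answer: $\frac{44249}{322634920} \approx 0.00013715$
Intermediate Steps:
$\frac{-27598 - 16651}{\left(19463 - 8026\right) \left(-14213 - 13997\right) - 57 \left(15 - 65\right)} = - \frac{44249}{11437 \left(-28210\right) - -2850} = - \frac{44249}{-322637770 + 2850} = - \frac{44249}{-322634920} = \left(-44249\right) \left(- \frac{1}{322634920}\right) = \frac{44249}{322634920}$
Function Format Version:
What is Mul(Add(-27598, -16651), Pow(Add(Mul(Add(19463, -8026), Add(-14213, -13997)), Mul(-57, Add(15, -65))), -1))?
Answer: Rational(44249, 322634920) ≈ 0.00013715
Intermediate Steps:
Mul(Add(-27598, -16651), Pow(Add(Mul(Add(19463, -8026), Add(-14213, -13997)), Mul(-57, Add(15, -65))), -1)) = Mul(-44249, Pow(Add(Mul(11437, -28210), Mul(-57, -50)), -1)) = Mul(-44249, Pow(Add(-322637770, 2850), -1)) = Mul(-44249, Pow(-322634920, -1)) = Mul(-44249, Rational(-1, 322634920)) = Rational(44249, 322634920)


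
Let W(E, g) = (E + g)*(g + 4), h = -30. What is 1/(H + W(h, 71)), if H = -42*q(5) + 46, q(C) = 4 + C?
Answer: 1/2743 ≈ 0.00036456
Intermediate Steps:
W(E, g) = (4 + g)*(E + g) (W(E, g) = (E + g)*(4 + g) = (4 + g)*(E + g))
H = -332 (H = -42*(4 + 5) + 46 = -42*9 + 46 = -378 + 46 = -332)
1/(H + W(h, 71)) = 1/(-332 + (71² + 4*(-30) + 4*71 - 30*71)) = 1/(-332 + (5041 - 120 + 284 - 2130)) = 1/(-332 + 3075) = 1/2743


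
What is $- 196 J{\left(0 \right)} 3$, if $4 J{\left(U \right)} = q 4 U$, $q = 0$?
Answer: $0$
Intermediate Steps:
$J{\left(U \right)} = 0$ ($J{\left(U \right)} = \frac{0 \cdot 4 U}{4} = \frac{0 U}{4} = \frac{1}{4} \cdot 0 = 0$)
$- 196 J{\left(0 \right)} 3 = - 196 \cdot 0 \cdot 3 = \left(-196\right) 0 = 0$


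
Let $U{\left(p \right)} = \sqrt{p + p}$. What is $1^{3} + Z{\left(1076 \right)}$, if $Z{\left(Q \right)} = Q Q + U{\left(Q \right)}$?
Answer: $1157777 + 2 \sqrt{538} \approx 1.1578 \cdot 10^{6}$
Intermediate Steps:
$U{\left(p \right)} = \sqrt{2} \sqrt{p}$ ($U{\left(p \right)} = \sqrt{2 p} = \sqrt{2} \sqrt{p}$)
$Z{\left(Q \right)} = Q^{2} + \sqrt{2} \sqrt{Q}$ ($Z{\left(Q \right)} = Q Q + \sqrt{2} \sqrt{Q} = Q^{2} + \sqrt{2} \sqrt{Q}$)
$1^{3} + Z{\left(1076 \right)} = 1^{3} + \left(1076^{2} + \sqrt{2} \sqrt{1076}\right) = 1 + \left(1157776 + \sqrt{2} \cdot 2 \sqrt{269}\right) = 1 + \left(1157776 + 2 \sqrt{538}\right) = 1157777 + 2 \sqrt{538}$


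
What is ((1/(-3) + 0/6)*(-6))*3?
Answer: 6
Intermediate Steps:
((1/(-3) + 0/6)*(-6))*3 = ((1*(-⅓) + 0*(⅙))*(-6))*3 = ((-⅓ + 0)*(-6))*3 = -⅓*(-6)*3 = 2*3 = 6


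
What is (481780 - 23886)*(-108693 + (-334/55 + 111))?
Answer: -2734700483536/55 ≈ -4.9722e+10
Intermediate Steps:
(481780 - 23886)*(-108693 + (-334/55 + 111)) = 457894*(-108693 + ((1/55)*(-334) + 111)) = 457894*(-108693 + (-334/55 + 111)) = 457894*(-108693 + 5771/55) = 457894*(-5972344/55) = -2734700483536/55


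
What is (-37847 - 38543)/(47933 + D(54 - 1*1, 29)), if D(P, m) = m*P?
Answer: -7639/4947 ≈ -1.5442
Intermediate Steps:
D(P, m) = P*m
(-37847 - 38543)/(47933 + D(54 - 1*1, 29)) = (-37847 - 38543)/(47933 + (54 - 1*1)*29) = -76390/(47933 + (54 - 1)*29) = -76390/(47933 + 53*29) = -76390/(47933 + 1537) = -76390/49470 = -76390*1/49470 = -7639/4947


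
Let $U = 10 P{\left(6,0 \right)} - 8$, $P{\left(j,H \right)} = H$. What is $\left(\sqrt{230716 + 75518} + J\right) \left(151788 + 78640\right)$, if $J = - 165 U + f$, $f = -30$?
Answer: $297252120 + 691284 \sqrt{34026} \approx 4.2477 \cdot 10^{8}$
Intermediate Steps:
$U = -8$ ($U = 10 \cdot 0 - 8 = 0 - 8 = -8$)
$J = 1290$ ($J = \left(-165\right) \left(-8\right) - 30 = 1320 - 30 = 1290$)
$\left(\sqrt{230716 + 75518} + J\right) \left(151788 + 78640\right) = \left(\sqrt{230716 + 75518} + 1290\right) \left(151788 + 78640\right) = \left(\sqrt{306234} + 1290\right) 230428 = \left(3 \sqrt{34026} + 1290\right) 230428 = \left(1290 + 3 \sqrt{34026}\right) 230428 = 297252120 + 691284 \sqrt{34026}$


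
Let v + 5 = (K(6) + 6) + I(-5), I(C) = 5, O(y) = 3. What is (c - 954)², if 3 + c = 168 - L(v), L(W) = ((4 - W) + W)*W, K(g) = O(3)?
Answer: 680625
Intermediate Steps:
K(g) = 3
v = 9 (v = -5 + ((3 + 6) + 5) = -5 + (9 + 5) = -5 + 14 = 9)
L(W) = 4*W
c = 129 (c = -3 + (168 - 4*9) = -3 + (168 - 1*36) = -3 + (168 - 36) = -3 + 132 = 129)
(c - 954)² = (129 - 954)² = (-825)² = 680625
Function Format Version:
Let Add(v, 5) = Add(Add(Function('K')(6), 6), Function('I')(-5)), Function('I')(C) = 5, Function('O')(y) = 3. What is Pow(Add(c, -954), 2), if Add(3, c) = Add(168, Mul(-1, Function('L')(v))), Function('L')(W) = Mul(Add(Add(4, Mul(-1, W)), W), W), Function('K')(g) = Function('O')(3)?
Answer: 680625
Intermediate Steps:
Function('K')(g) = 3
v = 9 (v = Add(-5, Add(Add(3, 6), 5)) = Add(-5, Add(9, 5)) = Add(-5, 14) = 9)
Function('L')(W) = Mul(4, W)
c = 129 (c = Add(-3, Add(168, Mul(-1, Mul(4, 9)))) = Add(-3, Add(168, Mul(-1, 36))) = Add(-3, Add(168, -36)) = Add(-3, 132) = 129)
Pow(Add(c, -954), 2) = Pow(Add(129, -954), 2) = Pow(-825, 2) = 680625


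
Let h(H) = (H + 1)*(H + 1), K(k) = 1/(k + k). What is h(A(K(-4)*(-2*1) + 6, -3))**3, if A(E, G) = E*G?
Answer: 128100283921/4096 ≈ 3.1274e+7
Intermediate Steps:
K(k) = 1/(2*k)
h(H) = (1 + H)**2 (h(H) = (1 + H)*(1 + H) = (1 + H)**2)
h(A(K(-4)*(-2*1) + 6, -3))**3 = ((1 + (((1/2)/(-4))*(-2*1) + 6)*(-3))**2)**3 = ((1 + (((1/2)*(-1/4))*(-2) + 6)*(-3))**2)**3 = ((1 + (-1/8*(-2) + 6)*(-3))**2)**3 = ((1 + (1/4 + 6)*(-3))**2)**3 = ((1 + (25/4)*(-3))**2)**3 = ((1 - 75/4)**2)**3 = ((-71/4)**2)**3 = (5041/16)**3 = 128100283921/4096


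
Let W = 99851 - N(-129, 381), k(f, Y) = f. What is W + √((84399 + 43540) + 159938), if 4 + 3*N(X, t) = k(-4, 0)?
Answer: 299561/3 + √287877 ≈ 1.0039e+5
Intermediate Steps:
N(X, t) = -8/3 (N(X, t) = -4/3 + (⅓)*(-4) = -4/3 - 4/3 = -8/3)
W = 299561/3 (W = 99851 - 1*(-8/3) = 99851 + 8/3 = 299561/3 ≈ 99854.)
W + √((84399 + 43540) + 159938) = 299561/3 + √((84399 + 43540) + 159938) = 299561/3 + √(127939 + 159938) = 299561/3 + √287877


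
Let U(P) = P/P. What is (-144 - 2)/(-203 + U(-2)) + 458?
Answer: 46331/101 ≈ 458.72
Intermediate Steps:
U(P) = 1
(-144 - 2)/(-203 + U(-2)) + 458 = (-144 - 2)/(-203 + 1) + 458 = -146/(-202) + 458 = -146*(-1/202) + 458 = 73/101 + 458 = 46331/101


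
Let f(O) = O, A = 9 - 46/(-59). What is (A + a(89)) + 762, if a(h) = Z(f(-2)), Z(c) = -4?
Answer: 45299/59 ≈ 767.78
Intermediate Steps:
A = 577/59 (A = 9 - 46*(-1/59) = 9 + 46/59 = 577/59 ≈ 9.7797)
a(h) = -4
(A + a(89)) + 762 = (577/59 - 4) + 762 = 341/59 + 762 = 45299/59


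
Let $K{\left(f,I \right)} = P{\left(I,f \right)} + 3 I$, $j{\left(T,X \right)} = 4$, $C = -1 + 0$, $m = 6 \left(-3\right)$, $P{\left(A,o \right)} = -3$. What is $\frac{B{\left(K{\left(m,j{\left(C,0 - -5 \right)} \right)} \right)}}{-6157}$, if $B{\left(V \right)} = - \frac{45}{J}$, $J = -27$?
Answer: $- \frac{5}{18471} \approx -0.00027069$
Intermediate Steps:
$m = -18$
$C = -1$
$K{\left(f,I \right)} = -3 + 3 I$
$B{\left(V \right)} = \frac{5}{3}$ ($B{\left(V \right)} = - \frac{45}{-27} = \left(-45\right) \left(- \frac{1}{27}\right) = \frac{5}{3}$)
$\frac{B{\left(K{\left(m,j{\left(C,0 - -5 \right)} \right)} \right)}}{-6157} = \frac{5}{3 \left(-6157\right)} = \frac{5}{3} \left(- \frac{1}{6157}\right) = - \frac{5}{18471}$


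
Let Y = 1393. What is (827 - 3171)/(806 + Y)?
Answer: -2344/2199 ≈ -1.0659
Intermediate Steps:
(827 - 3171)/(806 + Y) = (827 - 3171)/(806 + 1393) = -2344/2199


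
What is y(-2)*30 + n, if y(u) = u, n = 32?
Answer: -28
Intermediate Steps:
y(-2)*30 + n = -2*30 + 32 = -60 + 32 = -28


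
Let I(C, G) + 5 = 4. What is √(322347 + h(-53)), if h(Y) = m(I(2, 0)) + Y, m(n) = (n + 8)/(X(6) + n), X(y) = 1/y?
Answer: 2*√2014285/5 ≈ 567.70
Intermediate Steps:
I(C, G) = -1 (I(C, G) = -5 + 4 = -1)
m(n) = (8 + n)/(⅙ + n) (m(n) = (n + 8)/(1/6 + n) = (8 + n)/(⅙ + n))
h(Y) = -42/5 + Y (h(Y) = 6*(8 - 1)/(1 + 6*(-1)) + Y = 6*7/(1 - 6) + Y = 6*7/(-5) + Y = 6*(-⅕)*7 + Y = -42/5 + Y)
√(322347 + h(-53)) = √(322347 + (-42/5 - 53)) = √(322347 - 307/5) = √(1611428/5) = 2*√2014285/5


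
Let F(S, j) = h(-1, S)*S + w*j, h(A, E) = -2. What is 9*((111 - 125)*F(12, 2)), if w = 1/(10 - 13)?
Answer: 3108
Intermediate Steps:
w = -⅓ (w = 1/(-3) = -⅓ ≈ -0.33333)
F(S, j) = -2*S - j/3
9*((111 - 125)*F(12, 2)) = 9*((111 - 125)*(-2*12 - ⅓*2)) = 9*(-14*(-24 - ⅔)) = 9*(-14*(-74/3)) = 9*(1036/3) = 3108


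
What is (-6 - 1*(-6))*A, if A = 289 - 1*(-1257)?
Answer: 0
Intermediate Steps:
A = 1546 (A = 289 + 1257 = 1546)
(-6 - 1*(-6))*A = (-6 - 1*(-6))*1546 = (-6 + 6)*1546 = 0*1546 = 0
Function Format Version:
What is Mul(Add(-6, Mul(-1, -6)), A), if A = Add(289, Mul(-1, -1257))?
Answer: 0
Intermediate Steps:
A = 1546 (A = Add(289, 1257) = 1546)
Mul(Add(-6, Mul(-1, -6)), A) = Mul(Add(-6, Mul(-1, -6)), 1546) = Mul(Add(-6, 6), 1546) = Mul(0, 1546) = 0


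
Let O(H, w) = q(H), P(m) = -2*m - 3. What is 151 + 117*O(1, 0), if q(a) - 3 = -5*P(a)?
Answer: 3427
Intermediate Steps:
P(m) = -3 - 2*m
q(a) = 18 + 10*a (q(a) = 3 - 5*(-3 - 2*a) = 3 + (15 + 10*a) = 18 + 10*a)
O(H, w) = 18 + 10*H
151 + 117*O(1, 0) = 151 + 117*(18 + 10*1) = 151 + 117*(18 + 10) = 151 + 117*28 = 151 + 3276 = 3427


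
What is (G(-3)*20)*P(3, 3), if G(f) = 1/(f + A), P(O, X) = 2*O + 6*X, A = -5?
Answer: -60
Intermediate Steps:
G(f) = 1/(-5 + f) (G(f) = 1/(f - 5) = 1/(-5 + f))
(G(-3)*20)*P(3, 3) = (20/(-5 - 3))*(2*3 + 6*3) = (20/(-8))*(6 + 18) = -⅛*20*24 = -5/2*24 = -60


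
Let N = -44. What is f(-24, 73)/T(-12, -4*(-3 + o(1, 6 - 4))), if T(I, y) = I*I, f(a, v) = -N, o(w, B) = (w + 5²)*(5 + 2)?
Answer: 11/36 ≈ 0.30556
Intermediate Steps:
o(w, B) = 175 + 7*w (o(w, B) = (w + 25)*7 = (25 + w)*7 = 175 + 7*w)
f(a, v) = 44 (f(a, v) = -1*(-44) = 44)
T(I, y) = I²
f(-24, 73)/T(-12, -4*(-3 + o(1, 6 - 4))) = 44/((-12)²) = 44/144 = 44*(1/144) = 11/36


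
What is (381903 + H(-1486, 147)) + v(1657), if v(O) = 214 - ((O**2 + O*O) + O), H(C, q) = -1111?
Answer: -5111949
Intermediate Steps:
v(O) = 214 - O - 2*O**2 (v(O) = 214 - ((O**2 + O**2) + O) = 214 - (2*O**2 + O) = 214 - (O + 2*O**2) = 214 + (-O - 2*O**2) = 214 - O - 2*O**2)
(381903 + H(-1486, 147)) + v(1657) = (381903 - 1111) + (214 - 1*1657 - 2*1657**2) = 380792 + (214 - 1657 - 2*2745649) = 380792 + (214 - 1657 - 5491298) = 380792 - 5492741 = -5111949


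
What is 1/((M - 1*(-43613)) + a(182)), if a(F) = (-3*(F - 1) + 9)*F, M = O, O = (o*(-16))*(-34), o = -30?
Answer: -1/69895 ≈ -1.4307e-5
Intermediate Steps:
O = -16320 (O = -30*(-16)*(-34) = 480*(-34) = -16320)
M = -16320
a(F) = F*(12 - 3*F) (a(F) = (-3*(-1 + F) + 9)*F = ((3 - 3*F) + 9)*F = (12 - 3*F)*F = F*(12 - 3*F))
1/((M - 1*(-43613)) + a(182)) = 1/((-16320 - 1*(-43613)) + 3*182*(4 - 1*182)) = 1/((-16320 + 43613) + 3*182*(4 - 182)) = 1/(27293 + 3*182*(-178)) = 1/(27293 - 97188) = 1/(-69895) = -1/69895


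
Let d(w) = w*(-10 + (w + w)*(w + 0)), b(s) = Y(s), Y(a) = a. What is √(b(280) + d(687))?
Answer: 4*√40529926 ≈ 25465.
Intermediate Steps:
b(s) = s
d(w) = w*(-10 + 2*w²) (d(w) = w*(-10 + (2*w)*w) = w*(-10 + 2*w²))
√(b(280) + d(687)) = √(280 + 2*687*(-5 + 687²)) = √(280 + 2*687*(-5 + 471969)) = √(280 + 2*687*471964) = √(280 + 648478536) = √648478816 = 4*√40529926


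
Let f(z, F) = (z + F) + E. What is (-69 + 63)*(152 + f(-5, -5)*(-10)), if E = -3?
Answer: -1692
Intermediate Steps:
f(z, F) = -3 + F + z (f(z, F) = (z + F) - 3 = (F + z) - 3 = -3 + F + z)
(-69 + 63)*(152 + f(-5, -5)*(-10)) = (-69 + 63)*(152 + (-3 - 5 - 5)*(-10)) = -6*(152 - 13*(-10)) = -6*(152 + 130) = -6*282 = -1692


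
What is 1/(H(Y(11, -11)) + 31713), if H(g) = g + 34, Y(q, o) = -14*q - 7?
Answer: 1/31586 ≈ 3.1660e-5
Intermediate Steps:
Y(q, o) = -7 - 14*q
H(g) = 34 + g
1/(H(Y(11, -11)) + 31713) = 1/((34 + (-7 - 14*11)) + 31713) = 1/((34 + (-7 - 154)) + 31713) = 1/((34 - 161) + 31713) = 1/(-127 + 31713) = 1/31586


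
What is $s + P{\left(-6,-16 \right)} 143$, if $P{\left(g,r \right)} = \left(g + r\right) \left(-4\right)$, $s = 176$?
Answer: $12760$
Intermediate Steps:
$P{\left(g,r \right)} = - 4 g - 4 r$
$s + P{\left(-6,-16 \right)} 143 = 176 + \left(\left(-4\right) \left(-6\right) - -64\right) 143 = 176 + \left(24 + 64\right) 143 = 176 + 88 \cdot 143 = 176 + 12584 = 12760$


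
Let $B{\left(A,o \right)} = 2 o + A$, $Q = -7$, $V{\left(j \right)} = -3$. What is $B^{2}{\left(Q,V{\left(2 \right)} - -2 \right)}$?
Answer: $81$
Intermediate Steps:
$B{\left(A,o \right)} = A + 2 o$
$B^{2}{\left(Q,V{\left(2 \right)} - -2 \right)} = \left(-7 + 2 \left(-3 - -2\right)\right)^{2} = \left(-7 + 2 \left(-3 + 2\right)\right)^{2} = \left(-7 + 2 \left(-1\right)\right)^{2} = \left(-7 - 2\right)^{2} = \left(-9\right)^{2} = 81$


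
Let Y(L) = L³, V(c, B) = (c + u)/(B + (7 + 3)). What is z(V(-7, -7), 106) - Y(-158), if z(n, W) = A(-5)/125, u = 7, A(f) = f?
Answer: 98607799/25 ≈ 3.9443e+6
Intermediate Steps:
V(c, B) = (7 + c)/(10 + B) (V(c, B) = (c + 7)/(B + (7 + 3)) = (7 + c)/(B + 10) = (7 + c)/(10 + B))
z(n, W) = -1/25 (z(n, W) = -5/125 = -5*1/125 = -1/25)
z(V(-7, -7), 106) - Y(-158) = -1/25 - 1*(-158)³ = -1/25 - 1*(-3944312) = -1/25 + 3944312 = 98607799/25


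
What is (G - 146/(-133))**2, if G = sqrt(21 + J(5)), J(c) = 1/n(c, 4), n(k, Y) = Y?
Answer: 1588829/70756 + 146*sqrt(85)/133 ≈ 32.576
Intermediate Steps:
J(c) = 1/4
G = sqrt(85)/2 (G = sqrt(21 + 1/4) = sqrt(85/4) = sqrt(85)/2 ≈ 4.6098)
(G - 146/(-133))**2 = (sqrt(85)/2 - 146/(-133))**2 = (sqrt(85)/2 - 146*(-1/133))**2 = (sqrt(85)/2 + 146/133)**2 = (146/133 + sqrt(85)/2)**2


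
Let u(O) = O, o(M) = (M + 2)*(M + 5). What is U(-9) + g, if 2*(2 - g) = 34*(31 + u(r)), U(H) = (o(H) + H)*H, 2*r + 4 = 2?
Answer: -679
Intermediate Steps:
r = -1 (r = -2 + (½)*2 = -2 + 1 = -1)
o(M) = (2 + M)*(5 + M)
U(H) = H*(10 + H² + 8*H) (U(H) = ((10 + H² + 7*H) + H)*H = (10 + H² + 8*H)*H = H*(10 + H² + 8*H))
g = -508 (g = 2 - 17*(31 - 1) = 2 - 17*30 = 2 - ½*1020 = 2 - 510 = -508)
U(-9) + g = -9*(10 + (-9)² + 8*(-9)) - 508 = -9*(10 + 81 - 72) - 508 = -9*19 - 508 = -171 - 508 = -679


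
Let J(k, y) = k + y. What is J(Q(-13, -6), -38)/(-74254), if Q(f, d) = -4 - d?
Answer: 18/37127 ≈ 0.00048482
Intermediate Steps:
J(Q(-13, -6), -38)/(-74254) = ((-4 - 1*(-6)) - 38)/(-74254) = ((-4 + 6) - 38)*(-1/74254) = (2 - 38)*(-1/74254) = -36*(-1/74254) = 18/37127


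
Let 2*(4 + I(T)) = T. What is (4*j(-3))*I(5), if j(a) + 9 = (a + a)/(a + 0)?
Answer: 42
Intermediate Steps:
I(T) = -4 + T/2
j(a) = -7 (j(a) = -9 + (a + a)/(a + 0) = -9 + (2*a)/a = -9 + 2 = -7)
(4*j(-3))*I(5) = (4*(-7))*(-4 + (1/2)*5) = -28*(-4 + 5/2) = -28*(-3/2) = 42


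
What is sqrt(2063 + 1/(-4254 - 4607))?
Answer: 9*sqrt(1999768202)/8861 ≈ 45.420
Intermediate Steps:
sqrt(2063 + 1/(-4254 - 4607)) = sqrt(2063 + 1/(-8861)) = sqrt(2063 - 1/8861) = sqrt(18280242/8861) = 9*sqrt(1999768202)/8861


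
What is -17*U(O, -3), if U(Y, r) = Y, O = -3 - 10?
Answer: 221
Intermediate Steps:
O = -13
-17*U(O, -3) = -17*(-13) = 221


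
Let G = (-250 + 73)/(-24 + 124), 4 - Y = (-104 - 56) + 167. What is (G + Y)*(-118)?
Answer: 28143/50 ≈ 562.86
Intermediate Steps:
Y = -3 (Y = 4 - ((-104 - 56) + 167) = 4 - (-160 + 167) = 4 - 1*7 = 4 - 7 = -3)
G = -177/100 ≈ -1.7700
(G + Y)*(-118) = (-177/100 - 3)*(-118) = -477/100*(-118) = 28143/50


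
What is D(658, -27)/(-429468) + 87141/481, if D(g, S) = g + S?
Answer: 2878766729/15890316 ≈ 181.16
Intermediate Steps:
D(g, S) = S + g
D(658, -27)/(-429468) + 87141/481 = (-27 + 658)/(-429468) + 87141/481 = 631*(-1/429468) + 87141*(1/481) = -631/429468 + 87141/481 = 2878766729/15890316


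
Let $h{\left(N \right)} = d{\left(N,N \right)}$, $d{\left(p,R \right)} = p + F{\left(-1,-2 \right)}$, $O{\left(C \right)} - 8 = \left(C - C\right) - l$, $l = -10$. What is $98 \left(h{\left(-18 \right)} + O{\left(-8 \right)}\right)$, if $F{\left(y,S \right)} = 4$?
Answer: $392$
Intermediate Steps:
$O{\left(C \right)} = 18$ ($O{\left(C \right)} = 8 + \left(\left(C - C\right) - -10\right) = 8 + \left(0 + 10\right) = 8 + 10 = 18$)
$d{\left(p,R \right)} = 4 + p$ ($d{\left(p,R \right)} = p + 4 = 4 + p$)
$h{\left(N \right)} = 4 + N$
$98 \left(h{\left(-18 \right)} + O{\left(-8 \right)}\right) = 98 \left(\left(4 - 18\right) + 18\right) = 98 \left(-14 + 18\right) = 98 \cdot 4 = 392$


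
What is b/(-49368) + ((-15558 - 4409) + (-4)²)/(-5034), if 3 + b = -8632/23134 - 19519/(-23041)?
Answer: 10937715597014563/2759748858739686 ≈ 3.9633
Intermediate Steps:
b = -673214424/266515247 (b = -3 + (-8632/23134 - 19519/(-23041)) = -3 + (-8632*1/23134 - 19519*(-1/23041)) = -3 + (-4316/11567 + 19519/23041) = -3 + 126331317/266515247 = -673214424/266515247 ≈ -2.5260)
b/(-49368) + ((-15558 - 4409) + (-4)²)/(-5034) = -673214424/266515247/(-49368) + ((-15558 - 4409) + (-4)²)/(-5034) = -673214424/266515247*(-1/49368) + (-19967 + 16)*(-1/5034) = 28050601/548221863079 - 19951*(-1/5034) = 28050601/548221863079 + 19951/5034 = 10937715597014563/2759748858739686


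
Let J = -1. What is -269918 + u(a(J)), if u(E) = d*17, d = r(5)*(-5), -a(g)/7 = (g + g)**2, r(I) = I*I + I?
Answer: -272468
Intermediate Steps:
r(I) = I + I**2 (r(I) = I**2 + I = I + I**2)
a(g) = -28*g**2 (a(g) = -7*(g + g)**2 = -7*4*g**2 = -28*g**2)
d = -150 (d = (5*(1 + 5))*(-5) = (5*6)*(-5) = 30*(-5) = -150)
u(E) = -2550 (u(E) = -150*17 = -2550)
-269918 + u(a(J)) = -269918 - 2550 = -272468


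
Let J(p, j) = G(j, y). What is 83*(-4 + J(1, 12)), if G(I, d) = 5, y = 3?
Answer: 83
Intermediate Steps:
J(p, j) = 5
83*(-4 + J(1, 12)) = 83*(-4 + 5) = 83*1 = 83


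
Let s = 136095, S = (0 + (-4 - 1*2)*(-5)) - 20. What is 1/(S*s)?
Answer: 1/1360950 ≈ 7.3478e-7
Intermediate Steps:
S = 10 (S = (0 + (-4 - 2)*(-5)) - 20 = (0 - 6*(-5)) - 20 = (0 + 30) - 20 = 30 - 20 = 10)
1/(S*s) = 1/(10*136095) = 1/1360950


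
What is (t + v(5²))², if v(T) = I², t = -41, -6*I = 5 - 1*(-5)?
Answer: 118336/81 ≈ 1460.9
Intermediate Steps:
I = -5/3 (I = -(5 - 1*(-5))/6 = -(5 + 5)/6 = -⅙*10 = -5/3 ≈ -1.6667)
v(T) = 25/9 (v(T) = (-5/3)² = 25/9)
(t + v(5²))² = (-41 + 25/9)² = (-344/9)² = 118336/81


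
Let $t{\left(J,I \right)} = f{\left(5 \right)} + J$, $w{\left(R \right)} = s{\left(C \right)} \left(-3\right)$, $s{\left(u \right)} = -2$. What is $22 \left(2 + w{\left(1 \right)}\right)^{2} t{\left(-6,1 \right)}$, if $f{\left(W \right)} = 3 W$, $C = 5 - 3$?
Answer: $12672$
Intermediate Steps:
$C = 2$ ($C = 5 - 3 = 2$)
$w{\left(R \right)} = 6$ ($w{\left(R \right)} = \left(-2\right) \left(-3\right) = 6$)
$t{\left(J,I \right)} = 15 + J$ ($t{\left(J,I \right)} = 3 \cdot 5 + J = 15 + J$)
$22 \left(2 + w{\left(1 \right)}\right)^{2} t{\left(-6,1 \right)} = 22 \left(2 + 6\right)^{2} \left(15 - 6\right) = 22 \cdot 8^{2} \cdot 9 = 22 \cdot 64 \cdot 9 = 1408 \cdot 9 = 12672$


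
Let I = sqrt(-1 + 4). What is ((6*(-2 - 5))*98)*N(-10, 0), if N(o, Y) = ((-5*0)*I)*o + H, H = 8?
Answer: -32928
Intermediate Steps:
I = sqrt(3) ≈ 1.7320
N(o, Y) = 8 (N(o, Y) = ((-5*0)*sqrt(3))*o + 8 = (0*sqrt(3))*o + 8 = 0*o + 8 = 0 + 8 = 8)
((6*(-2 - 5))*98)*N(-10, 0) = ((6*(-2 - 5))*98)*8 = ((6*(-7))*98)*8 = -42*98*8 = -4116*8 = -32928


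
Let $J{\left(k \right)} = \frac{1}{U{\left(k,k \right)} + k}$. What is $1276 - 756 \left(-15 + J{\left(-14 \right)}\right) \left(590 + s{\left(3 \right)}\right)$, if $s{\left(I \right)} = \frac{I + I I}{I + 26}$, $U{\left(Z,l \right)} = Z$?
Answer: $\frac{194662778}{29} \approx 6.7125 \cdot 10^{6}$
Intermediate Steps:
$s{\left(I \right)} = \frac{I + I^{2}}{26 + I}$
$J{\left(k \right)} = \frac{1}{2 k}$ ($J{\left(k \right)} = \frac{1}{k + k} = \frac{1}{2 k}$)
$1276 - 756 \left(-15 + J{\left(-14 \right)}\right) \left(590 + s{\left(3 \right)}\right) = 1276 - 756 \left(-15 + \frac{1}{2 \left(-14\right)}\right) \left(590 + \frac{3 \left(1 + 3\right)}{26 + 3}\right) = 1276 - 756 \left(-15 + \frac{1}{2} \left(- \frac{1}{14}\right)\right) \left(590 + 3 \cdot \frac{1}{29} \cdot 4\right) = 1276 - 756 \left(-15 - \frac{1}{28}\right) \left(590 + 3 \cdot \frac{1}{29} \cdot 4\right) = 1276 - 756 \left(- \frac{421 \left(590 + \frac{12}{29}\right)}{28}\right) = 1276 - 756 \left(\left(- \frac{421}{28}\right) \frac{17122}{29}\right) = 1276 - - \frac{194625774}{29} = 1276 + \frac{194625774}{29} = \frac{194662778}{29}$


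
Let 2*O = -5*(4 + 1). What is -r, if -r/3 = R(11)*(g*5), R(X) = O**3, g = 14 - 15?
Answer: 234375/8 ≈ 29297.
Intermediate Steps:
g = -1
O = -25/2 (O = (-5*(4 + 1))/2 = (-5*5)/2 = (1/2)*(-25) = -25/2 ≈ -12.500)
R(X) = -15625/8 (R(X) = (-25/2)**3 = -15625/8)
r = -234375/8 (r = -(-46875)*(-1*5)/8 = -(-46875)*(-5)/8 = -3*78125/8 = -234375/8 ≈ -29297.)
-r = -1*(-234375/8) = 234375/8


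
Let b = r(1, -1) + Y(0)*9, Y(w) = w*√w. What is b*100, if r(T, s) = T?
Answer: 100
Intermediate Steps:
Y(w) = w^(3/2)
b = 1 (b = 1 + 0^(3/2)*9 = 1 + 0*9 = 1 + 0 = 1)
b*100 = 1*100 = 100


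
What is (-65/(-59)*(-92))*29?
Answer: -173420/59 ≈ -2939.3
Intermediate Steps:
(-65/(-59)*(-92))*29 = (-65*(-1/59)*(-92))*29 = ((65/59)*(-92))*29 = -5980/59*29 = -173420/59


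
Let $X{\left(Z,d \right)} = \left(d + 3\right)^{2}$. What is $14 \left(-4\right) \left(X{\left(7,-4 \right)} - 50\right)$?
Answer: $2744$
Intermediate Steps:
$X{\left(Z,d \right)} = \left(3 + d\right)^{2}$
$14 \left(-4\right) \left(X{\left(7,-4 \right)} - 50\right) = 14 \left(-4\right) \left(\left(3 - 4\right)^{2} - 50\right) = - 56 \left(\left(-1\right)^{2} - 50\right) = - 56 \left(1 - 50\right) = \left(-56\right) \left(-49\right) = 2744$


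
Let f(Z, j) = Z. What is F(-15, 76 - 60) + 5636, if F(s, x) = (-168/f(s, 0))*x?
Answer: 29076/5 ≈ 5815.2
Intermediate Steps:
F(s, x) = -168*x/s (F(s, x) = (-168/s)*x = -168*x/s)
F(-15, 76 - 60) + 5636 = -168*(76 - 60)/(-15) + 5636 = -168*16*(-1/15) + 5636 = 896/5 + 5636 = 29076/5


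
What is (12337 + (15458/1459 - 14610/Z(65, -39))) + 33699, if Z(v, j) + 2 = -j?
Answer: 2464417344/53983 ≈ 45652.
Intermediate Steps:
Z(v, j) = -2 - j
(12337 + (15458/1459 - 14610/Z(65, -39))) + 33699 = (12337 + (15458/1459 - 14610/(-2 - 1*(-39)))) + 33699 = (12337 + (15458*(1/1459) - 14610/(-2 + 39))) + 33699 = (12337 + (15458/1459 - 14610/37)) + 33699 = (12337 - 20744044/53983) + 33699 = 645244227/53983 + 33699 = 2464417344/53983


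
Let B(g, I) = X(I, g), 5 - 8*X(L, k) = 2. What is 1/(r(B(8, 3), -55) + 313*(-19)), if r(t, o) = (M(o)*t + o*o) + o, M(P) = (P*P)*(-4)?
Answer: -2/15029 ≈ -0.00013308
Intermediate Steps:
X(L, k) = 3/8 (X(L, k) = 5/8 - ⅛*2 = 5/8 - ¼ = 3/8)
M(P) = -4*P² (M(P) = P²*(-4) = -4*P²)
B(g, I) = 3/8
r(t, o) = o + o² - 4*t*o² (r(t, o) = ((-4*o²)*t + o*o) + o = (-4*t*o² + o²) + o = (o² - 4*t*o²) + o = o + o² - 4*t*o²)
1/(r(B(8, 3), -55) + 313*(-19)) = 1/(-55*(1 - 55 - 4*(-55)*3/8) + 313*(-19)) = 1/(-55*(1 - 55 + 165/2) - 5947) = 1/(-55*57/2 - 5947) = 1/(-3135/2 - 5947) = 1/(-15029/2) = -2/15029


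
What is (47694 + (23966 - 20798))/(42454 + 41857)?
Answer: 50862/84311 ≈ 0.60327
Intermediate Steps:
(47694 + (23966 - 20798))/(42454 + 41857) = (47694 + 3168)/84311 = 50862*(1/84311) = 50862/84311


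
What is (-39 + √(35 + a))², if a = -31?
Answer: 1369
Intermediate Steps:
(-39 + √(35 + a))² = (-39 + √(35 - 31))² = (-39 + √4)² = (-39 + 2)² = (-37)² = 1369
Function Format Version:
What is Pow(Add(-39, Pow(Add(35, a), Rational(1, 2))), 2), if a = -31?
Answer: 1369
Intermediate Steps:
Pow(Add(-39, Pow(Add(35, a), Rational(1, 2))), 2) = Pow(Add(-39, Pow(Add(35, -31), Rational(1, 2))), 2) = Pow(Add(-39, Pow(4, Rational(1, 2))), 2) = Pow(Add(-39, 2), 2) = Pow(-37, 2) = 1369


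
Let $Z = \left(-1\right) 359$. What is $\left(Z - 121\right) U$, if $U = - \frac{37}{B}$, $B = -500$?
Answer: $- \frac{888}{25} \approx -35.52$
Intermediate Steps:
$Z = -359$
$U = \frac{37}{500}$ ($U = - \frac{37}{-500} = \left(-37\right) \left(- \frac{1}{500}\right) = \frac{37}{500} \approx 0.074$)
$\left(Z - 121\right) U = \left(-359 - 121\right) \frac{37}{500} = \left(-480\right) \frac{37}{500} = - \frac{888}{25}$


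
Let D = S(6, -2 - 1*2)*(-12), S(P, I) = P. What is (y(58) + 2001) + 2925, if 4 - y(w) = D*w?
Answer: 9106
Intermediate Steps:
D = -72 (D = 6*(-12) = -72)
y(w) = 4 + 72*w (y(w) = 4 - (-72)*w = 4 + 72*w)
(y(58) + 2001) + 2925 = ((4 + 72*58) + 2001) + 2925 = ((4 + 4176) + 2001) + 2925 = (4180 + 2001) + 2925 = 6181 + 2925 = 9106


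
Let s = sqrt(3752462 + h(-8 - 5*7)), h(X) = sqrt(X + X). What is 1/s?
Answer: 1/sqrt(3752462 + I*sqrt(86)) ≈ 0.00051623 - 0.e-9*I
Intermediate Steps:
h(X) = sqrt(2)*sqrt(X) (h(X) = sqrt(2*X) = sqrt(2)*sqrt(X))
s = sqrt(3752462 + I*sqrt(86)) (s = sqrt(3752462 + sqrt(2)*sqrt(-8 - 5*7)) = sqrt(3752462 + sqrt(2)*sqrt(-8 - 35)) = sqrt(3752462 + sqrt(2)*sqrt(-43)) = sqrt(3752462 + sqrt(2)*(I*sqrt(43))) = sqrt(3752462 + I*sqrt(86)) ≈ 1937.1 + 0.002*I)
1/s = 1/(sqrt(3752462 + I*sqrt(86))) = 1/sqrt(3752462 + I*sqrt(86))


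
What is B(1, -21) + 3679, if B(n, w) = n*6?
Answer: 3685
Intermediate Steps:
B(n, w) = 6*n
B(1, -21) + 3679 = 6*1 + 3679 = 6 + 3679 = 3685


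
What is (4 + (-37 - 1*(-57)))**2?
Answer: 576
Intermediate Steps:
(4 + (-37 - 1*(-57)))**2 = (4 + (-37 + 57))**2 = (4 + 20)**2 = 24**2 = 576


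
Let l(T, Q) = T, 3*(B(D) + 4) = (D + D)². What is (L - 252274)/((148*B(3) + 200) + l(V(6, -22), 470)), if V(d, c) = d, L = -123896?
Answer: -37617/139 ≈ -270.63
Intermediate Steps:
B(D) = -4 + 4*D²/3 (B(D) = -4 + (D + D)²/3 = -4 + (2*D)²/3 = -4 + (4*D²)/3 = -4 + 4*D²/3)
(L - 252274)/((148*B(3) + 200) + l(V(6, -22), 470)) = (-123896 - 252274)/((148*(-4 + (4/3)*3²) + 200) + 6) = -376170/((148*(-4 + (4/3)*9) + 200) + 6) = -376170/((148*(-4 + 12) + 200) + 6) = -376170/((148*8 + 200) + 6) = -376170/((1184 + 200) + 6) = -376170/(1384 + 6) = -376170/1390 = -376170*1/1390 = -37617/139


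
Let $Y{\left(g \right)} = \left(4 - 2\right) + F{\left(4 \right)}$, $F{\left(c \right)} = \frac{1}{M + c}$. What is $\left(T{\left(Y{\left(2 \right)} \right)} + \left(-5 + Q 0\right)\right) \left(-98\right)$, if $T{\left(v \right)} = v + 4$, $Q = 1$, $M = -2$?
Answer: $-147$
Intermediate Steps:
$F{\left(c \right)} = \frac{1}{-2 + c}$
$Y{\left(g \right)} = \frac{5}{2}$ ($Y{\left(g \right)} = \left(4 - 2\right) + \frac{1}{-2 + 4} = 2 + \frac{1}{2} = \frac{5}{2}$)
$T{\left(v \right)} = 4 + v$
$\left(T{\left(Y{\left(2 \right)} \right)} + \left(-5 + Q 0\right)\right) \left(-98\right) = \left(\left(4 + \frac{5}{2}\right) + \left(-5 + 1 \cdot 0\right)\right) \left(-98\right) = \left(\frac{13}{2} + \left(-5 + 0\right)\right) \left(-98\right) = \left(\frac{13}{2} - 5\right) \left(-98\right) = \frac{3}{2} \left(-98\right) = -147$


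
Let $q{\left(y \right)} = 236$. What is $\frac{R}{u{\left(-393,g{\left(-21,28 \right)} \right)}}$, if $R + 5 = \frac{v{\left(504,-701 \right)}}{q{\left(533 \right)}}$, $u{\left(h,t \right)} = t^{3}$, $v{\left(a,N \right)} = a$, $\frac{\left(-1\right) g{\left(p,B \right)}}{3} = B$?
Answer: $\frac{169}{34969536} \approx 4.8328 \cdot 10^{-6}$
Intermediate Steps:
$g{\left(p,B \right)} = - 3 B$
$R = - \frac{169}{59}$ ($R = -5 + \frac{504}{236} = -5 + 504 \cdot \frac{1}{236} = -5 + \frac{126}{59} = - \frac{169}{59} \approx -2.8644$)
$\frac{R}{u{\left(-393,g{\left(-21,28 \right)} \right)}} = - \frac{169}{59 \left(\left(-3\right) 28\right)^{3}} = - \frac{169}{59 \left(-84\right)^{3}} = - \frac{169}{59 \left(-592704\right)} = \left(- \frac{169}{59}\right) \left(- \frac{1}{592704}\right) = \frac{169}{34969536}$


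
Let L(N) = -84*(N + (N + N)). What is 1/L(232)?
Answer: -1/58464 ≈ -1.7105e-5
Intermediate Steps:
L(N) = -252*N (L(N) = -84*(N + 2*N) = -252*N)
1/L(232) = 1/(-252*232) = 1/(-58464) = -1/58464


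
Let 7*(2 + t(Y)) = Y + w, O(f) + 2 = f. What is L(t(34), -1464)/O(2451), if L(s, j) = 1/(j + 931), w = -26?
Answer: -1/1305317 ≈ -7.6610e-7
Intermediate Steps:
O(f) = -2 + f
t(Y) = -40/7 + Y/7 (t(Y) = -2 + (Y - 26)/7 = -2 + (-26 + Y)/7 = -2 + (-26/7 + Y/7) = -40/7 + Y/7)
L(s, j) = 1/(931 + j)
L(t(34), -1464)/O(2451) = 1/((931 - 1464)*(-2 + 2451)) = 1/(-533*2449) = -1/533*1/2449 = -1/1305317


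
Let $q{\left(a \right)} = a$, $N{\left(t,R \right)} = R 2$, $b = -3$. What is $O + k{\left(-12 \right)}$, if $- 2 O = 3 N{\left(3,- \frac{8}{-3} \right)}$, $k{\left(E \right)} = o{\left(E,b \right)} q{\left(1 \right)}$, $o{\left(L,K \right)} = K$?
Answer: $-11$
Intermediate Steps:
$N{\left(t,R \right)} = 2 R$
$k{\left(E \right)} = -3$ ($k{\left(E \right)} = \left(-3\right) 1 = -3$)
$O = -8$ ($O = - \frac{3 \cdot 2 \left(- \frac{8}{-3}\right)}{2} = - \frac{3 \cdot 2 \left(\left(-8\right) \left(- \frac{1}{3}\right)\right)}{2} = - \frac{3 \cdot 2 \cdot \frac{8}{3}}{2} = - \frac{3 \cdot \frac{16}{3}}{2} = \left(- \frac{1}{2}\right) 16 = -8$)
$O + k{\left(-12 \right)} = -8 - 3 = -11$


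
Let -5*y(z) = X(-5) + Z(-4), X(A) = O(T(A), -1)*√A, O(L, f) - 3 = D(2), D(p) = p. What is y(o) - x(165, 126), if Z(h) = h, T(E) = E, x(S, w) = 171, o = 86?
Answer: -851/5 - I*√5 ≈ -170.2 - 2.2361*I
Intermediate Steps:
O(L, f) = 5 (O(L, f) = 3 + 2 = 5)
X(A) = 5*√A
y(z) = ⅘ - I*√5 (y(z) = -(5*√(-5) - 4)/5 = -(5*(I*√5) - 4)/5 = -(5*I*√5 - 4)/5 = -(-4 + 5*I*√5)/5 = ⅘ - I*√5)
y(o) - x(165, 126) = (⅘ - I*√5) - 1*171 = (⅘ - I*√5) - 171 = -851/5 - I*√5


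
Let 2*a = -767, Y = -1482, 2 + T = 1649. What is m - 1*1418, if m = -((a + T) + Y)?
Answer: -2399/2 ≈ -1199.5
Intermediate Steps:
T = 1647 (T = -2 + 1649 = 1647)
a = -767/2 (a = (1/2)*(-767) = -767/2 ≈ -383.50)
m = 437/2 (m = -((-767/2 + 1647) - 1482) = -(2527/2 - 1482) = -1*(-437/2) = 437/2 ≈ 218.50)
m - 1*1418 = 437/2 - 1*1418 = 437/2 - 1418 = -2399/2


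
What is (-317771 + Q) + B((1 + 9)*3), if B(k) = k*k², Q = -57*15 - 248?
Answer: -291874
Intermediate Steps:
Q = -1103 (Q = -855 - 248 = -1103)
B(k) = k³
(-317771 + Q) + B((1 + 9)*3) = (-317771 - 1103) + ((1 + 9)*3)³ = -318874 + (10*3)³ = -318874 + 30³ = -318874 + 27000 = -291874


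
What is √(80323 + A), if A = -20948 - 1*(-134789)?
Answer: 2*√48541 ≈ 440.64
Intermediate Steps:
A = 113841 (A = -20948 + 134789 = 113841)
√(80323 + A) = √(80323 + 113841) = √194164 = 2*√48541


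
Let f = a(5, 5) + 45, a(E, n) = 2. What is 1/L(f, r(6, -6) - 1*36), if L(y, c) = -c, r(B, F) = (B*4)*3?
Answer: -1/36 ≈ -0.027778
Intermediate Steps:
r(B, F) = 12*B (r(B, F) = (4*B)*3 = 12*B)
f = 47 (f = 2 + 45 = 47)
1/L(f, r(6, -6) - 1*36) = 1/(-(12*6 - 1*36)) = 1/(-(72 - 36)) = 1/(-1*36) = 1/(-36) = -1/36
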